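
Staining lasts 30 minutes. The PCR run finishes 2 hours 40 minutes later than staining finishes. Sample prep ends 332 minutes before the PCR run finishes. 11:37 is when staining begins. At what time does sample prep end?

Staining ends at 11:37 + 30 min = 12:07.
The PCR run ends at 12:07 + 160 min = 14:47.
Sample prep ends at 14:47 − 332 min = 09:15.

09:15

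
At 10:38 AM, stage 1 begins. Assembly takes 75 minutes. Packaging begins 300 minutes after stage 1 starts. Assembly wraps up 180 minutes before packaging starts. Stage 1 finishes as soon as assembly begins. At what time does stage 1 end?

Packaging starts at 10:38 AM + 300 min = 3:38 PM.
Assembly ends at 3:38 PM − 180 min = 12:38 PM.
Assembly starts at 12:38 PM − 75 min = 11:23 AM.
So stage 1 ends at 11:23 AM.

11:23 AM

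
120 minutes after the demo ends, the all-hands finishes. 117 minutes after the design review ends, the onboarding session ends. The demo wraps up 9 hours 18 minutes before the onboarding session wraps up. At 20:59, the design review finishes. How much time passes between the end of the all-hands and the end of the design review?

5 h 21 min

The onboarding session ends at 20:59 + 117 min = 22:56.
The demo ends at 22:56 − 558 min = 13:38.
The all-hands ends at 13:38 + 120 min = 15:38.
From 15:38 to 20:59 is 5 h 21 min.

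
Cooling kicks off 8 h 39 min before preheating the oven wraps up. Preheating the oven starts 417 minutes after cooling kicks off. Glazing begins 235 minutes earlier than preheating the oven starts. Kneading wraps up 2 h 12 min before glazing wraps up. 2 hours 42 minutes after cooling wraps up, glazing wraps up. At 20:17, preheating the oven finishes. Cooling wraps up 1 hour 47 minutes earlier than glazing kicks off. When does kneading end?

Cooling starts at 20:17 − 519 min = 11:38.
Preheating the oven starts at 11:38 + 417 min = 18:35.
Glazing starts at 18:35 − 235 min = 14:40.
Cooling ends at 14:40 − 107 min = 12:53.
Glazing ends at 12:53 + 162 min = 15:35.
Kneading ends at 15:35 − 132 min = 13:23.

13:23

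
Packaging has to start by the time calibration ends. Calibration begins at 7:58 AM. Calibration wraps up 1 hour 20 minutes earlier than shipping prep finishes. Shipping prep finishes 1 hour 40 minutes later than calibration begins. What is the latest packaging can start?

8:18 AM

Shipping prep ends at 7:58 AM + 100 min = 9:38 AM.
Calibration ends at 9:38 AM − 80 min = 8:18 AM.
Packaging is bounded by calibration, so the latest it can start is 8:18 AM.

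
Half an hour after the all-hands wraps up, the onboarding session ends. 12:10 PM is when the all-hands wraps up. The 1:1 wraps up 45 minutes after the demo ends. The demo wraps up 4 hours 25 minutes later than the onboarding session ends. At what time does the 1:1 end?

The onboarding session ends at 12:10 PM + 30 min = 12:40 PM.
The demo ends at 12:40 PM + 265 min = 5:05 PM.
The 1:1 ends at 5:05 PM + 45 min = 5:50 PM.

5:50 PM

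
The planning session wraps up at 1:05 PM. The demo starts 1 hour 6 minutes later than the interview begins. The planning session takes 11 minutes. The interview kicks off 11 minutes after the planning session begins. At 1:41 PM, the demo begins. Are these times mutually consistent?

No

The planning session starts at 1:05 PM − 11 min = 12:54 PM.
The interview starts at 12:54 PM + 11 min = 1:05 PM.
The demo starts at 1:05 PM + 66 min = 2:11 PM.
But the demo is also said to start at 1:41 PM — a 30-minute conflict.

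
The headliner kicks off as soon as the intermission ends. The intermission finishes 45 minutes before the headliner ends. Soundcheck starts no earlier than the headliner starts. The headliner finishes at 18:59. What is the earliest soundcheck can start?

The intermission ends at 18:59 − 45 min = 18:14.
So the headliner starts at 18:14.
Soundcheck is bounded by the headliner, so the earliest it can start is 18:14.

18:14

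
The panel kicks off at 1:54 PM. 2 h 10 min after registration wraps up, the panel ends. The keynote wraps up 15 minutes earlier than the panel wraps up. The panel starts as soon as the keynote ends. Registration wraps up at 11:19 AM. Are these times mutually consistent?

The panel ends at 11:19 AM + 130 min = 1:29 PM.
The keynote ends at 1:29 PM − 15 min = 1:14 PM.
So the panel starts at 1:14 PM.
But the panel is also said to start at 1:54 PM — a 40-minute conflict.

No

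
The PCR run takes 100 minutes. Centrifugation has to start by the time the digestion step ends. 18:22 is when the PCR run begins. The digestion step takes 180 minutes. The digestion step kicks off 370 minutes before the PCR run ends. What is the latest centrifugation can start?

The PCR run ends at 18:22 + 100 min = 20:02.
The digestion step starts at 20:02 − 370 min = 13:52.
The digestion step ends at 13:52 + 180 min = 16:52.
Centrifugation is bounded by the digestion step, so the latest it can start is 16:52.

16:52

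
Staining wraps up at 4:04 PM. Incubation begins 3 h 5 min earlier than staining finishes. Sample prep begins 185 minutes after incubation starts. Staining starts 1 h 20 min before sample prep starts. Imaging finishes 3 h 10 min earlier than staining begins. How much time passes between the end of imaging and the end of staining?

Incubation starts at 4:04 PM − 185 min = 12:59 PM.
Sample prep starts at 12:59 PM + 185 min = 4:04 PM.
Staining starts at 4:04 PM − 80 min = 2:44 PM.
Imaging ends at 2:44 PM − 190 min = 11:34 AM.
From 11:34 AM to 4:04 PM is 4 hours 30 minutes.

4 hours 30 minutes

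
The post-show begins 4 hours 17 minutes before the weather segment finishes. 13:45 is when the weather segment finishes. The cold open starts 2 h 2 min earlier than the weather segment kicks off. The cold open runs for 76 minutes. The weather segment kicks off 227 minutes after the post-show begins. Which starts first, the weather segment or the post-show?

the post-show

The post-show starts at 13:45 − 257 min = 09:28.
The weather segment starts at 09:28 + 227 min = 13:15.
The weather segment starts at 13:15 and the post-show starts at 09:28, so the post-show is first.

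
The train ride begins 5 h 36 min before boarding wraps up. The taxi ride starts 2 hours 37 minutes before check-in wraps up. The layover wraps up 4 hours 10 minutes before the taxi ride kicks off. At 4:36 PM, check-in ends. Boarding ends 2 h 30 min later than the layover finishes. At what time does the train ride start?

The taxi ride starts at 4:36 PM − 157 min = 1:59 PM.
The layover ends at 1:59 PM − 250 min = 9:49 AM.
Boarding ends at 9:49 AM + 150 min = 12:19 PM.
The train ride starts at 12:19 PM − 336 min = 6:43 AM.

6:43 AM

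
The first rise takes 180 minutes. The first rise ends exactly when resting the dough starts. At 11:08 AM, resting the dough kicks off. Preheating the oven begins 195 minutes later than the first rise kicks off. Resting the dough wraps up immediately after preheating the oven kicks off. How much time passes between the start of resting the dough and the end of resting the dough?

15 minutes

The first rise ends at 11:08 AM.
The first rise starts at 11:08 AM − 180 min = 8:08 AM.
Preheating the oven starts at 8:08 AM + 195 min = 11:23 AM.
So resting the dough ends at 11:23 AM.
From 11:08 AM to 11:23 AM is 15 minutes.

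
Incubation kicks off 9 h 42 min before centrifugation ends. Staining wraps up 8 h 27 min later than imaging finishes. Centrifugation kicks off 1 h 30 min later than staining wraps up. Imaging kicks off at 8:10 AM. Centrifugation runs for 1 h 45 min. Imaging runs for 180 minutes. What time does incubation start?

Imaging ends at 8:10 AM + 180 min = 11:10 AM.
Staining ends at 11:10 AM + 507 min = 7:37 PM.
Centrifugation starts at 7:37 PM + 90 min = 9:07 PM.
Centrifugation ends at 9:07 PM + 105 min = 10:52 PM.
Incubation starts at 10:52 PM − 582 min = 1:10 PM.

1:10 PM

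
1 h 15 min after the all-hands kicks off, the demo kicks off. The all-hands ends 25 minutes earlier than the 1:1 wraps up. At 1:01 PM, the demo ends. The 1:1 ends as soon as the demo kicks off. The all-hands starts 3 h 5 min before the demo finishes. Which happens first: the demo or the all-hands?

the all-hands

The all-hands starts at 1:01 PM − 185 min = 9:56 AM.
The demo starts at 9:56 AM + 75 min = 11:11 AM.
The demo starts at 11:11 AM and the all-hands starts at 9:56 AM, so the all-hands is first.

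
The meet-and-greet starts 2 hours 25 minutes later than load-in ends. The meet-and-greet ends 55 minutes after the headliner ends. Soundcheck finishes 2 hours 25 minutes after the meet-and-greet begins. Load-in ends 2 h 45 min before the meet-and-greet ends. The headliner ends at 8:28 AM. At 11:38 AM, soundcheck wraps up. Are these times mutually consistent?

The meet-and-greet ends at 8:28 AM + 55 min = 9:23 AM.
Load-in ends at 9:23 AM − 165 min = 6:38 AM.
The meet-and-greet starts at 6:38 AM + 145 min = 9:03 AM.
Soundcheck ends at 9:03 AM + 145 min = 11:28 AM.
But soundcheck is also said to end at 11:38 AM — a 10-minute conflict.

No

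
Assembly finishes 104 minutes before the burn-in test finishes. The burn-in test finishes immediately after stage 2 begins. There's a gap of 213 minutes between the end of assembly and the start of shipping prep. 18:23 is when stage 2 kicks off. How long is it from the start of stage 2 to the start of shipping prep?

1 h 49 min

The burn-in test ends at 18:23.
Assembly ends at 18:23 − 104 min = 16:39.
Shipping prep starts at 16:39 + 213 min = 20:12.
From 18:23 to 20:12 is 1 h 49 min.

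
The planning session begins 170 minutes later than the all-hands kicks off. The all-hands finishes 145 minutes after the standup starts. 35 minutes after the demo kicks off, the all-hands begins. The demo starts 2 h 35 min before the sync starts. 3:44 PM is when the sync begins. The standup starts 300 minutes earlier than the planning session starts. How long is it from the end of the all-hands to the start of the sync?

105 minutes

The demo starts at 3:44 PM − 155 min = 1:09 PM.
The all-hands starts at 1:09 PM + 35 min = 1:44 PM.
The planning session starts at 1:44 PM + 170 min = 4:34 PM.
The standup starts at 4:34 PM − 300 min = 11:34 AM.
The all-hands ends at 11:34 AM + 145 min = 1:59 PM.
From 1:59 PM to 3:44 PM is 105 minutes.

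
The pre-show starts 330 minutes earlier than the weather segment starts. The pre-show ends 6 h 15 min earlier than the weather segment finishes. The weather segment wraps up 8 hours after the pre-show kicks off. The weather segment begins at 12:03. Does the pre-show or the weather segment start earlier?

The pre-show starts at 12:03 − 330 min = 06:33.
The pre-show starts at 06:33 and the weather segment starts at 12:03, so the pre-show is first.

the pre-show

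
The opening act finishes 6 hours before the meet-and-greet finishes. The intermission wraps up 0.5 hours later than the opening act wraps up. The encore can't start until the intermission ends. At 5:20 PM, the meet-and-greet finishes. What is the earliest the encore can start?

11:50 AM

The opening act ends at 5:20 PM − 360 min = 11:20 AM.
The intermission ends at 11:20 AM + 30 min = 11:50 AM.
The encore is bounded by the intermission, so the earliest it can start is 11:50 AM.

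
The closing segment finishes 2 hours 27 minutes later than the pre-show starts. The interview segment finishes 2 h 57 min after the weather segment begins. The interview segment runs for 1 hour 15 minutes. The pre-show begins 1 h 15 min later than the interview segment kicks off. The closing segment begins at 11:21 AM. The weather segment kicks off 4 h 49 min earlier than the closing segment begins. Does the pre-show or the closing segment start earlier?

The weather segment starts at 11:21 AM − 289 min = 6:32 AM.
The interview segment ends at 6:32 AM + 177 min = 9:29 AM.
The interview segment starts at 9:29 AM − 75 min = 8:14 AM.
The pre-show starts at 8:14 AM + 75 min = 9:29 AM.
The pre-show starts at 9:29 AM and the closing segment starts at 11:21 AM, so the pre-show is first.

the pre-show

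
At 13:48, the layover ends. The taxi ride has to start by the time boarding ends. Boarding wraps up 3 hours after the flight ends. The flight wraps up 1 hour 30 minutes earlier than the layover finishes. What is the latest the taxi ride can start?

15:18

The flight ends at 13:48 − 90 min = 12:18.
Boarding ends at 12:18 + 180 min = 15:18.
The taxi ride is bounded by boarding, so the latest it can start is 15:18.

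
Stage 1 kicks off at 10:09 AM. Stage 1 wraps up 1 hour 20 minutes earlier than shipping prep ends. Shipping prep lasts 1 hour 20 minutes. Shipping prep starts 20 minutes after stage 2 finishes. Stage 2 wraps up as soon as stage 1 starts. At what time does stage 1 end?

Stage 2 ends at 10:09 AM.
Shipping prep starts at 10:09 AM + 20 min = 10:29 AM.
Shipping prep ends at 10:29 AM + 80 min = 11:49 AM.
Stage 1 ends at 11:49 AM − 80 min = 10:29 AM.

10:29 AM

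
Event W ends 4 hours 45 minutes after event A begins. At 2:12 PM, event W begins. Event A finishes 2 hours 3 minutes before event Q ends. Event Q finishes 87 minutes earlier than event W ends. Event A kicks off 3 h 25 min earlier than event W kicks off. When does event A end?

12:02 PM

Event A starts at 2:12 PM − 205 min = 10:47 AM.
Event W ends at 10:47 AM + 285 min = 3:32 PM.
Event Q ends at 3:32 PM − 87 min = 2:05 PM.
Event A ends at 2:05 PM − 123 min = 12:02 PM.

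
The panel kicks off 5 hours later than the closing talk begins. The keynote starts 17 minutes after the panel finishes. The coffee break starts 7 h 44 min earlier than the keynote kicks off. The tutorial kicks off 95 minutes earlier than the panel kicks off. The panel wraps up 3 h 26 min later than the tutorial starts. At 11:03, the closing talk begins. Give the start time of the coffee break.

The panel starts at 11:03 + 300 min = 16:03.
The tutorial starts at 16:03 − 95 min = 14:28.
The panel ends at 14:28 + 206 min = 17:54.
The keynote starts at 17:54 + 17 min = 18:11.
The coffee break starts at 18:11 − 464 min = 10:27.

10:27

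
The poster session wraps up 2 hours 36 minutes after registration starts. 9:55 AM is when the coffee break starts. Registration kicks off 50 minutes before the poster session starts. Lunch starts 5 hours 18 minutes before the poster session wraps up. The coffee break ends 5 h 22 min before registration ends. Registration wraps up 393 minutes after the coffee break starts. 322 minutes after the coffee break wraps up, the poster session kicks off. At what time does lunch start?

12:56 PM

Registration ends at 9:55 AM + 393 min = 4:28 PM.
The coffee break ends at 4:28 PM − 322 min = 11:06 AM.
The poster session starts at 11:06 AM + 322 min = 4:28 PM.
Registration starts at 4:28 PM − 50 min = 3:38 PM.
The poster session ends at 3:38 PM + 156 min = 6:14 PM.
Lunch starts at 6:14 PM − 318 min = 12:56 PM.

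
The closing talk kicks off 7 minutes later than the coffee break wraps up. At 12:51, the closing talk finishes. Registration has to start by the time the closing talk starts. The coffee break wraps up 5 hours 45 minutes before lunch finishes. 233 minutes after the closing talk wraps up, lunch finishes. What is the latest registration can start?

11:06

Lunch ends at 12:51 + 233 min = 16:44.
The coffee break ends at 16:44 − 345 min = 10:59.
The closing talk starts at 10:59 + 7 min = 11:06.
Registration is bounded by the closing talk, so the latest it can start is 11:06.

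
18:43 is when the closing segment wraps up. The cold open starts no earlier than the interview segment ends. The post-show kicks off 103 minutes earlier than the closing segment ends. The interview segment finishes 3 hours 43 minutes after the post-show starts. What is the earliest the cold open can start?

The post-show starts at 18:43 − 103 min = 17:00.
The interview segment ends at 17:00 + 223 min = 20:43.
The cold open is bounded by the interview segment, so the earliest it can start is 20:43.

20:43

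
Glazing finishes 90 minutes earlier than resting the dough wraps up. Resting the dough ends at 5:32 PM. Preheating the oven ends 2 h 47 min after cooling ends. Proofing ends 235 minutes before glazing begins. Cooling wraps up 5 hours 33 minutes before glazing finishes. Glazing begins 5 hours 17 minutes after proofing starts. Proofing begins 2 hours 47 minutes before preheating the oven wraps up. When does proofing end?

11:51 AM

Glazing ends at 5:32 PM − 90 min = 4:02 PM.
Cooling ends at 4:02 PM − 333 min = 10:29 AM.
Preheating the oven ends at 10:29 AM + 167 min = 1:16 PM.
Proofing starts at 1:16 PM − 167 min = 10:29 AM.
Glazing starts at 10:29 AM + 317 min = 3:46 PM.
Proofing ends at 3:46 PM − 235 min = 11:51 AM.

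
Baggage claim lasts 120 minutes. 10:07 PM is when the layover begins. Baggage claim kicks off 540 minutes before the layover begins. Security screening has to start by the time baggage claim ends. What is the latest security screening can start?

3:07 PM

Baggage claim starts at 10:07 PM − 540 min = 1:07 PM.
Baggage claim ends at 1:07 PM + 120 min = 3:07 PM.
Security screening is bounded by baggage claim, so the latest it can start is 3:07 PM.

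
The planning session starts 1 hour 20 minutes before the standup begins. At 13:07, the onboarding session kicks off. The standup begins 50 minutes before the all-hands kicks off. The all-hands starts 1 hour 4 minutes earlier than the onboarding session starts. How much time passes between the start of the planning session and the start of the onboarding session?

The all-hands starts at 13:07 − 64 min = 12:03.
The standup starts at 12:03 − 50 min = 11:13.
The planning session starts at 11:13 − 80 min = 09:53.
From 09:53 to 13:07 is 194 minutes.

194 minutes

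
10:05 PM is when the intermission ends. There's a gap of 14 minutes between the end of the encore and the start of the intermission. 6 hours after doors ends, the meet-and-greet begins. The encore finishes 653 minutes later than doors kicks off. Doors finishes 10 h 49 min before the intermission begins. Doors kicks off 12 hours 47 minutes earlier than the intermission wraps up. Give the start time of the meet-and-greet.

Doors starts at 10:05 PM − 767 min = 9:18 AM.
The encore ends at 9:18 AM + 653 min = 8:11 PM.
The intermission starts at 8:11 PM + 14 min = 8:25 PM.
Doors ends at 8:25 PM − 649 min = 9:36 AM.
The meet-and-greet starts at 9:36 AM + 360 min = 3:36 PM.

3:36 PM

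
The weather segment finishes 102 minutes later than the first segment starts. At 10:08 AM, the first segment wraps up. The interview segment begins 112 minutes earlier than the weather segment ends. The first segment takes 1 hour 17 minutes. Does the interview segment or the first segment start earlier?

the interview segment

The first segment starts at 10:08 AM − 77 min = 8:51 AM.
The weather segment ends at 8:51 AM + 102 min = 10:33 AM.
The interview segment starts at 10:33 AM − 112 min = 8:41 AM.
The interview segment starts at 8:41 AM and the first segment starts at 8:51 AM, so the interview segment is first.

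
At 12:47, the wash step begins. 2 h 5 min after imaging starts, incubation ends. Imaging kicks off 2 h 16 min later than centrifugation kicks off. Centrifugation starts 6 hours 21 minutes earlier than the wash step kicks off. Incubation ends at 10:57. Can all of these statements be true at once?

No

Centrifugation starts at 12:47 − 381 min = 06:26.
Imaging starts at 06:26 + 136 min = 08:42.
Incubation ends at 08:42 + 125 min = 10:47.
But incubation is also said to end at 10:57 — a 10-minute conflict.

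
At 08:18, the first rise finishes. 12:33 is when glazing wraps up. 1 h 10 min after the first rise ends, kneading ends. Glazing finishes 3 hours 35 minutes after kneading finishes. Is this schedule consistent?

No

Kneading ends at 08:18 + 70 min = 09:28.
Glazing ends at 09:28 + 215 min = 13:03.
But glazing is also said to end at 12:33 — a 30-minute conflict.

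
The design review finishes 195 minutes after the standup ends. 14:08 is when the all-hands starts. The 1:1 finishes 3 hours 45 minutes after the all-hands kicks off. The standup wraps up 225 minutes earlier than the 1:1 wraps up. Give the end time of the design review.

The 1:1 ends at 14:08 + 225 min = 17:53.
The standup ends at 17:53 − 225 min = 14:08.
The design review ends at 14:08 + 195 min = 17:23.

17:23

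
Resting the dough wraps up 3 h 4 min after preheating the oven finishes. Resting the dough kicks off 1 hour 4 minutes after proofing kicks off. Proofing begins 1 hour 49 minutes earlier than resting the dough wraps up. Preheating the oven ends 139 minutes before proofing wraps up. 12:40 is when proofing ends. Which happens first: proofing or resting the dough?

proofing

Preheating the oven ends at 12:40 − 139 min = 10:21.
Resting the dough ends at 10:21 + 184 min = 13:25.
Proofing starts at 13:25 − 109 min = 11:36.
Resting the dough starts at 11:36 + 64 min = 12:40.
Proofing starts at 11:36 and resting the dough starts at 12:40, so proofing is first.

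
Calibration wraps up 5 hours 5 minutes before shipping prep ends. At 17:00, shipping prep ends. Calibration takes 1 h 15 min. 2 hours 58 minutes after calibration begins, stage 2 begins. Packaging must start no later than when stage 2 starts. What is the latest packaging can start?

13:38

Calibration ends at 17:00 − 305 min = 11:55.
Calibration starts at 11:55 − 75 min = 10:40.
Stage 2 starts at 10:40 + 178 min = 13:38.
Packaging is bounded by stage 2, so the latest it can start is 13:38.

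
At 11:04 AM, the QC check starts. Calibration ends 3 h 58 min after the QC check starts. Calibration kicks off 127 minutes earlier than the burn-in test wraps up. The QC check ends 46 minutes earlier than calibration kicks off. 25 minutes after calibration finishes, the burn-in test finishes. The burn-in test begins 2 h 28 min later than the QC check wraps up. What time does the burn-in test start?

Calibration ends at 11:04 AM + 238 min = 3:02 PM.
The burn-in test ends at 3:02 PM + 25 min = 3:27 PM.
Calibration starts at 3:27 PM − 127 min = 1:20 PM.
The QC check ends at 1:20 PM − 46 min = 12:34 PM.
The burn-in test starts at 12:34 PM + 148 min = 3:02 PM.

3:02 PM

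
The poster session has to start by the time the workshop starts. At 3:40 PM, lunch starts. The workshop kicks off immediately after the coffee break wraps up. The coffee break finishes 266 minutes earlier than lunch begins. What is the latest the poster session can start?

The coffee break ends at 3:40 PM − 266 min = 11:14 AM.
So the workshop starts at 11:14 AM.
The poster session is bounded by the workshop, so the latest it can start is 11:14 AM.

11:14 AM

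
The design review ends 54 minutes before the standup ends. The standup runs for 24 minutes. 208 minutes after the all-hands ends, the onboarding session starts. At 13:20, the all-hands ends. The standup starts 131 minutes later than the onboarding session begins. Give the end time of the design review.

The onboarding session starts at 13:20 + 208 min = 16:48.
The standup starts at 16:48 + 131 min = 18:59.
The standup ends at 18:59 + 24 min = 19:23.
The design review ends at 19:23 − 54 min = 18:29.

18:29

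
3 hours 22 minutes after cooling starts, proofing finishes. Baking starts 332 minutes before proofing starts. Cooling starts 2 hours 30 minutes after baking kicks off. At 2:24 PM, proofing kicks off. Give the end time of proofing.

Baking starts at 2:24 PM − 332 min = 8:52 AM.
Cooling starts at 8:52 AM + 150 min = 11:22 AM.
Proofing ends at 11:22 AM + 202 min = 2:44 PM.

2:44 PM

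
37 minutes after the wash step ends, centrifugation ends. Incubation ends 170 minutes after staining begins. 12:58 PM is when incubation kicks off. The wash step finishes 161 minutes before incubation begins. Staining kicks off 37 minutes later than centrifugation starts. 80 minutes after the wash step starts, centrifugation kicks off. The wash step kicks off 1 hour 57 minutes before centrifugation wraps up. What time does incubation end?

1:44 PM

The wash step ends at 12:58 PM − 161 min = 10:17 AM.
Centrifugation ends at 10:17 AM + 37 min = 10:54 AM.
The wash step starts at 10:54 AM − 117 min = 8:57 AM.
Centrifugation starts at 8:57 AM + 80 min = 10:17 AM.
Staining starts at 10:17 AM + 37 min = 10:54 AM.
Incubation ends at 10:54 AM + 170 min = 1:44 PM.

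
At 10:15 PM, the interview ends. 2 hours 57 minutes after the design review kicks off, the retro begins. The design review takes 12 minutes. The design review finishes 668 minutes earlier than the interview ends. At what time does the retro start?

The design review ends at 10:15 PM − 668 min = 11:07 AM.
The design review starts at 11:07 AM − 12 min = 10:55 AM.
The retro starts at 10:55 AM + 177 min = 1:52 PM.

1:52 PM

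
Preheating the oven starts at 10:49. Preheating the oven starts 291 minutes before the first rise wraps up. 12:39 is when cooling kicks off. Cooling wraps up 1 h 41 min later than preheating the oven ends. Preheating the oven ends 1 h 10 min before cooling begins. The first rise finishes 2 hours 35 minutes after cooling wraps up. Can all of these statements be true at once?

Preheating the oven ends at 12:39 − 70 min = 11:29.
Cooling ends at 11:29 + 101 min = 13:10.
The first rise ends at 13:10 + 155 min = 15:45.
Preheating the oven starts at 15:45 − 291 min = 10:54.
But preheating the oven is also said to start at 10:49 — a 5-minute conflict.

No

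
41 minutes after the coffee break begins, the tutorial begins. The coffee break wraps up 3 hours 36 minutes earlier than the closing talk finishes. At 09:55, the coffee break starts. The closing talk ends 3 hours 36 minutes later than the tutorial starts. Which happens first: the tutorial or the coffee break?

The tutorial starts at 09:55 + 41 min = 10:36.
The tutorial starts at 10:36 and the coffee break starts at 09:55, so the coffee break is first.

the coffee break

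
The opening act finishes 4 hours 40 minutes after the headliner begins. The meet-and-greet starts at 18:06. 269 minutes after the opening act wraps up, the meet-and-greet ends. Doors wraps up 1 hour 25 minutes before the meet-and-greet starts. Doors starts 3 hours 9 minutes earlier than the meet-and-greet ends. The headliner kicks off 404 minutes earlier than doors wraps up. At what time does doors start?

15:57

Doors ends at 18:06 − 85 min = 16:41.
The headliner starts at 16:41 − 404 min = 09:57.
The opening act ends at 09:57 + 280 min = 14:37.
The meet-and-greet ends at 14:37 + 269 min = 19:06.
Doors starts at 19:06 − 189 min = 15:57.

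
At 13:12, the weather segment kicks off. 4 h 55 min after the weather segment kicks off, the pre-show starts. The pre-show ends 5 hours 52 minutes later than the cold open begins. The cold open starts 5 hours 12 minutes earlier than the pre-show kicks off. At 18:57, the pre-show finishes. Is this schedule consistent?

The pre-show starts at 13:12 + 295 min = 18:07.
The cold open starts at 18:07 − 312 min = 12:55.
The pre-show ends at 12:55 + 352 min = 18:47.
But the pre-show is also said to end at 18:57 — a 10-minute conflict.

No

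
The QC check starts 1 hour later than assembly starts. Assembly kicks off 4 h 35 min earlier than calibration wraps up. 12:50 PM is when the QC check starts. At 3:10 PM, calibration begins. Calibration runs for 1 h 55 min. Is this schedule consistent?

Calibration ends at 3:10 PM + 115 min = 5:05 PM.
Assembly starts at 5:05 PM − 275 min = 12:30 PM.
The QC check starts at 12:30 PM + 60 min = 1:30 PM.
But the QC check is also said to start at 12:50 PM — a 40-minute conflict.

No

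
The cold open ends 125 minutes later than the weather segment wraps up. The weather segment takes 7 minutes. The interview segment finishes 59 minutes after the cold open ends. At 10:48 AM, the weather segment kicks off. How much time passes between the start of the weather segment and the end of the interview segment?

The weather segment ends at 10:48 AM + 7 min = 10:55 AM.
The cold open ends at 10:55 AM + 125 min = 1:00 PM.
The interview segment ends at 1:00 PM + 59 min = 1:59 PM.
From 10:48 AM to 1:59 PM is 191 minutes.

191 minutes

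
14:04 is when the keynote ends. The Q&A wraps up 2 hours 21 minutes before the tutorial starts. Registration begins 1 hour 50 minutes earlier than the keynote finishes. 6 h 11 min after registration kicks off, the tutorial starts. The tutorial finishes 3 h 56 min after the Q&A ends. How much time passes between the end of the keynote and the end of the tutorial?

Registration starts at 14:04 − 110 min = 12:14.
The tutorial starts at 12:14 + 371 min = 18:25.
The Q&A ends at 18:25 − 141 min = 16:04.
The tutorial ends at 16:04 + 236 min = 20:00.
From 14:04 to 20:00 is 356 minutes.

356 minutes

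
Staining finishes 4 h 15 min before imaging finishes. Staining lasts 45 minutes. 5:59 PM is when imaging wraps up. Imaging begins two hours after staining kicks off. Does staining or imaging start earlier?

Staining ends at 5:59 PM − 255 min = 1:44 PM.
Staining starts at 1:44 PM − 45 min = 12:59 PM.
Imaging starts at 12:59 PM + 120 min = 2:59 PM.
Staining starts at 12:59 PM and imaging starts at 2:59 PM, so staining is first.

staining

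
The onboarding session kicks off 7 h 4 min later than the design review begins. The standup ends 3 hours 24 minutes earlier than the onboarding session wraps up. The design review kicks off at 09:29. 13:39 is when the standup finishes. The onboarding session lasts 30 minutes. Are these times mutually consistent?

The onboarding session starts at 09:29 + 424 min = 16:33.
The onboarding session ends at 16:33 + 30 min = 17:03.
The standup ends at 17:03 − 204 min = 13:39.
That matches the stated 13:39, so the schedule is consistent.

Yes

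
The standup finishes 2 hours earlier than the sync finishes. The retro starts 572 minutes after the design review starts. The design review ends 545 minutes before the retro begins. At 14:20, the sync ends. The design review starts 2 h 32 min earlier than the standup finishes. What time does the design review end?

10:15

The standup ends at 14:20 − 120 min = 12:20.
The design review starts at 12:20 − 152 min = 09:48.
The retro starts at 09:48 + 572 min = 19:20.
The design review ends at 19:20 − 545 min = 10:15.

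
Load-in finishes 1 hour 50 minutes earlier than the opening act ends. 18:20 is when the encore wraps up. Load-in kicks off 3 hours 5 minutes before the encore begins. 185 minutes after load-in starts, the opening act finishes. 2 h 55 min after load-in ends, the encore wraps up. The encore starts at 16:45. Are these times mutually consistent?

No

Load-in starts at 16:45 − 185 min = 13:40.
The opening act ends at 13:40 + 185 min = 16:45.
Load-in ends at 16:45 − 110 min = 14:55.
The encore ends at 14:55 + 175 min = 17:50.
But the encore is also said to end at 18:20 — a 30-minute conflict.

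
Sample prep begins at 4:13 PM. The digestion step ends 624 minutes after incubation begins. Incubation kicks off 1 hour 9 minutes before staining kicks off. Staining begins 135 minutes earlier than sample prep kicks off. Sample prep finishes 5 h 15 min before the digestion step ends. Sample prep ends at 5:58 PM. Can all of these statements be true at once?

Staining starts at 4:13 PM − 135 min = 1:58 PM.
Incubation starts at 1:58 PM − 69 min = 12:49 PM.
The digestion step ends at 12:49 PM + 624 min = 11:13 PM.
Sample prep ends at 11:13 PM − 315 min = 5:58 PM.
That matches the stated 5:58 PM, so the schedule is consistent.

Yes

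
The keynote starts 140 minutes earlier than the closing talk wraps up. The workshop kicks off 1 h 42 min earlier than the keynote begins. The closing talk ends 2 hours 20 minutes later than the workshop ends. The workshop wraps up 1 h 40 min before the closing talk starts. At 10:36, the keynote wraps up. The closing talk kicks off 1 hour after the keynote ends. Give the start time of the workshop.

The closing talk starts at 10:36 + 60 min = 11:36.
The workshop ends at 11:36 − 100 min = 09:56.
The closing talk ends at 09:56 + 140 min = 12:16.
The keynote starts at 12:16 − 140 min = 09:56.
The workshop starts at 09:56 − 102 min = 08:14.

08:14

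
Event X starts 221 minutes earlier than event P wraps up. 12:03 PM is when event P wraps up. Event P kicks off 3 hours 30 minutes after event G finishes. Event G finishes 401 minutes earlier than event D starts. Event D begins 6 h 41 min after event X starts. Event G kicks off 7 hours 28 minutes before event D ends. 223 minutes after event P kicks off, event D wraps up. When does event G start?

8:07 AM

Event X starts at 12:03 PM − 221 min = 8:22 AM.
Event D starts at 8:22 AM + 401 min = 3:03 PM.
Event G ends at 3:03 PM − 401 min = 8:22 AM.
Event P starts at 8:22 AM + 210 min = 11:52 AM.
Event D ends at 11:52 AM + 223 min = 3:35 PM.
Event G starts at 3:35 PM − 448 min = 8:07 AM.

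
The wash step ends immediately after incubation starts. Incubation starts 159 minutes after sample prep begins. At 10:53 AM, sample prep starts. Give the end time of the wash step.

Incubation starts at 10:53 AM + 159 min = 1:32 PM.
So the wash step ends at 1:32 PM.

1:32 PM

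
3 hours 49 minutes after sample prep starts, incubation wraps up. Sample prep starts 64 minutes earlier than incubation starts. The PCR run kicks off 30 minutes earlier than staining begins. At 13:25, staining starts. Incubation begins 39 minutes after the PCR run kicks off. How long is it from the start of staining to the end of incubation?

2 hours 54 minutes

The PCR run starts at 13:25 − 30 min = 12:55.
Incubation starts at 12:55 + 39 min = 13:34.
Sample prep starts at 13:34 − 64 min = 12:30.
Incubation ends at 12:30 + 229 min = 16:19.
From 13:25 to 16:19 is 2 hours 54 minutes.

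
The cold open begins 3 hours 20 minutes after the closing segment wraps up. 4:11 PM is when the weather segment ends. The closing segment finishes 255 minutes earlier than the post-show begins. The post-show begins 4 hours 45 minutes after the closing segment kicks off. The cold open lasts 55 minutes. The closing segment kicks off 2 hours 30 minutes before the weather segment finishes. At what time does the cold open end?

6:26 PM

The closing segment starts at 4:11 PM − 150 min = 1:41 PM.
The post-show starts at 1:41 PM + 285 min = 6:26 PM.
The closing segment ends at 6:26 PM − 255 min = 2:11 PM.
The cold open starts at 2:11 PM + 200 min = 5:31 PM.
The cold open ends at 5:31 PM + 55 min = 6:26 PM.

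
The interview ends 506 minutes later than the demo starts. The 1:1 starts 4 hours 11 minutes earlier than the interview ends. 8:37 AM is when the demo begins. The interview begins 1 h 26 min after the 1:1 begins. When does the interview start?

2:18 PM

The interview ends at 8:37 AM + 506 min = 5:03 PM.
The 1:1 starts at 5:03 PM − 251 min = 12:52 PM.
The interview starts at 12:52 PM + 86 min = 2:18 PM.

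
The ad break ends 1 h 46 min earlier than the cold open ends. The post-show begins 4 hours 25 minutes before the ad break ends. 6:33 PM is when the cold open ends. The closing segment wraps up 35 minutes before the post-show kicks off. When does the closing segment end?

11:47 AM

The ad break ends at 6:33 PM − 106 min = 4:47 PM.
The post-show starts at 4:47 PM − 265 min = 12:22 PM.
The closing segment ends at 12:22 PM − 35 min = 11:47 AM.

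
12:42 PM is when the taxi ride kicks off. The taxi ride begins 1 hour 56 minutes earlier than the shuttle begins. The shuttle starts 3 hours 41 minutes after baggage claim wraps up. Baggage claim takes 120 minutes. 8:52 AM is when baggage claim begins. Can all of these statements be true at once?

No

Baggage claim ends at 8:52 AM + 120 min = 10:52 AM.
The shuttle starts at 10:52 AM + 221 min = 2:33 PM.
The taxi ride starts at 2:33 PM − 116 min = 12:37 PM.
But the taxi ride is also said to start at 12:42 PM — a 5-minute conflict.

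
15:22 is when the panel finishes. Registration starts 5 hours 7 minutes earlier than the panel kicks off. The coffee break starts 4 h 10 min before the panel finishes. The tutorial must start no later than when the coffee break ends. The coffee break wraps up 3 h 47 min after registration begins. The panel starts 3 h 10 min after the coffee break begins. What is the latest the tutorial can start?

13:02

The coffee break starts at 15:22 − 250 min = 11:12.
The panel starts at 11:12 + 190 min = 14:22.
Registration starts at 14:22 − 307 min = 09:15.
The coffee break ends at 09:15 + 227 min = 13:02.
The tutorial is bounded by the coffee break, so the latest it can start is 13:02.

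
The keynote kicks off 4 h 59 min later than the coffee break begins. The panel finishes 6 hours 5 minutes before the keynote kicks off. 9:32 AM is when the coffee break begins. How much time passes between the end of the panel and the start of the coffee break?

The keynote starts at 9:32 AM + 299 min = 2:31 PM.
The panel ends at 2:31 PM − 365 min = 8:26 AM.
From 8:26 AM to 9:32 AM is 66 minutes.

66 minutes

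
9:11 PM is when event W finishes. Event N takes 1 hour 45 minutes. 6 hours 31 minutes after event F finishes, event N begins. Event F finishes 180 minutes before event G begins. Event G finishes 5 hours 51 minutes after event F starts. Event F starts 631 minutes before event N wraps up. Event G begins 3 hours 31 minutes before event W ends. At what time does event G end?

6:16 PM

Event G starts at 9:11 PM − 211 min = 5:40 PM.
Event F ends at 5:40 PM − 180 min = 2:40 PM.
Event N starts at 2:40 PM + 391 min = 9:11 PM.
Event N ends at 9:11 PM + 105 min = 10:56 PM.
Event F starts at 10:56 PM − 631 min = 12:25 PM.
Event G ends at 12:25 PM + 351 min = 6:16 PM.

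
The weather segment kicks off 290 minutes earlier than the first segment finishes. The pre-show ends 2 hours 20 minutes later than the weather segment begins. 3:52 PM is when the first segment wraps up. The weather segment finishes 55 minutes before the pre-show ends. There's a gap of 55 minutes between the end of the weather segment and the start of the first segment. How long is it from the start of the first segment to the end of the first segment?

The weather segment starts at 3:52 PM − 290 min = 11:02 AM.
The pre-show ends at 11:02 AM + 140 min = 1:22 PM.
The weather segment ends at 1:22 PM − 55 min = 12:27 PM.
The first segment starts at 12:27 PM + 55 min = 1:22 PM.
From 1:22 PM to 3:52 PM is 2.5 hours.

2.5 hours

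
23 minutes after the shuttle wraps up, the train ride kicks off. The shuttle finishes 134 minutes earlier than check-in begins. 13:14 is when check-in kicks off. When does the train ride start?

The shuttle ends at 13:14 − 134 min = 11:00.
The train ride starts at 11:00 + 23 min = 11:23.

11:23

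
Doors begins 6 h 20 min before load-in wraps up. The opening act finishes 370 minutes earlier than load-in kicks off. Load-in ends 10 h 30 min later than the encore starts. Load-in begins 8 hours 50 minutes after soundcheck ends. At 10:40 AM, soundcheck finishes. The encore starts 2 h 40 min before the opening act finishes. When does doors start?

Load-in starts at 10:40 AM + 530 min = 7:30 PM.
The opening act ends at 7:30 PM − 370 min = 1:20 PM.
The encore starts at 1:20 PM − 160 min = 10:40 AM.
Load-in ends at 10:40 AM + 630 min = 9:10 PM.
Doors starts at 9:10 PM − 380 min = 2:50 PM.

2:50 PM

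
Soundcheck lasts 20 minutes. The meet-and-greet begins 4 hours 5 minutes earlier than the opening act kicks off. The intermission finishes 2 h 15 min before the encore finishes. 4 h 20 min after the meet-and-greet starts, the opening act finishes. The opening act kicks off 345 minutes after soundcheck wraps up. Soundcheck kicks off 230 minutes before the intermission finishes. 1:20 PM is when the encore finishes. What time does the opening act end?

1:35 PM

The intermission ends at 1:20 PM − 135 min = 11:05 AM.
Soundcheck starts at 11:05 AM − 230 min = 7:15 AM.
Soundcheck ends at 7:15 AM + 20 min = 7:35 AM.
The opening act starts at 7:35 AM + 345 min = 1:20 PM.
The meet-and-greet starts at 1:20 PM − 245 min = 9:15 AM.
The opening act ends at 9:15 AM + 260 min = 1:35 PM.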